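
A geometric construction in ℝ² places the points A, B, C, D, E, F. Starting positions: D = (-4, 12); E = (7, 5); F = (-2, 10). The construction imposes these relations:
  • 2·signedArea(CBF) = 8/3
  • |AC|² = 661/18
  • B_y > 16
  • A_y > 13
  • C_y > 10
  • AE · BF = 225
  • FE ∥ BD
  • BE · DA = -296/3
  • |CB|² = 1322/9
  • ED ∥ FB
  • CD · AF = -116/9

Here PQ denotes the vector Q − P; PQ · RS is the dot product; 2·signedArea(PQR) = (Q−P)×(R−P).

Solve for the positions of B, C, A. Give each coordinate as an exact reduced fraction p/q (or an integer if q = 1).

1. B_x = -13  [FE ∥ BD ∩ ED ∥ FB]
2. B_y = 17  [FE ∥ BD ∩ ED ∥ FB]
   → B = (-13, 17)
3. A_x = -47/6  [AE · BF = 225 ∩ BE · DA = -296/3]
4. A_y = 83/6  [AE · BF = 225 ∩ BE · DA = -296/3]
   → A = (-47/6, 83/6)
5. C_x = -8/3  [2·signedArea(CBF) = 8/3 ∩ CD · AF = -116/9]
6. C_y = 32/3  [2·signedArea(CBF) = 8/3 ∩ CD · AF = -116/9]
   → C = (-8/3, 32/3)

A = (-47/6, 83/6)
B = (-13, 17)
C = (-8/3, 32/3)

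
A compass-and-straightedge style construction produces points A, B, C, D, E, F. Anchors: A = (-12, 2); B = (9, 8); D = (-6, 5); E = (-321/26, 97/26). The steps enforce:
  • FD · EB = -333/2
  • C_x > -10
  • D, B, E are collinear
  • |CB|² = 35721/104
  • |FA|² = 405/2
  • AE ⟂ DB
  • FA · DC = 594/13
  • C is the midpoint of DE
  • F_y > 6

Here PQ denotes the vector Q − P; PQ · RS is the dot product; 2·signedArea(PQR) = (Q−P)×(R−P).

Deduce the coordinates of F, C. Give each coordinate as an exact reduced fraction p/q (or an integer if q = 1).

C = (-477/52, 227/52)
F = (3/2, 13/2)

1. F_x = 3/2  [line -555/26·x + -111/26·y + 777/13 = 0 ∩ |FA|² = 405/2]
2. F_y = 13/2  [line -555/26·x + -111/26·y + 777/13 = 0 ∩ |FA|² = 405/2]
   → F = (3/2, 13/2)
3. C_x = -477/52  [C is the midpoint of DE]
4. C_y = 227/52  [C is the midpoint of DE]
   → C = (-477/52, 227/52)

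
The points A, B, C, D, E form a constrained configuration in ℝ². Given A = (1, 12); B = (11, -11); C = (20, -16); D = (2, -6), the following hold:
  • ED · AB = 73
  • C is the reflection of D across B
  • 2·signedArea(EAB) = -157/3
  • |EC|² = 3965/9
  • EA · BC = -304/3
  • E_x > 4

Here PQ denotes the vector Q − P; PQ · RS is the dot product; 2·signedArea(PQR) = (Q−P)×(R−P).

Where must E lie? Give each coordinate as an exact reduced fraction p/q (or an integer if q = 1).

E = (14/3, -5/3)

1. E_x = 14/3  [EA · BC = -304/3 ∩ 2·signedArea(EAB) = -157/3]
2. E_y = -5/3  [EA · BC = -304/3 ∩ 2·signedArea(EAB) = -157/3]
   → E = (14/3, -5/3)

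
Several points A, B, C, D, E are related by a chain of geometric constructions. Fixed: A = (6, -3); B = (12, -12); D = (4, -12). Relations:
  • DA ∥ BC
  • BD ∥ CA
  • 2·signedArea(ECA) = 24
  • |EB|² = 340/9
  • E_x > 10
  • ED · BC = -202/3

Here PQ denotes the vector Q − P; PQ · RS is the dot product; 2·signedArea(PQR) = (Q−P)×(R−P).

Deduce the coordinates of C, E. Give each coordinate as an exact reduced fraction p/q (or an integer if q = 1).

C = (14, -3)
E = (32/3, -6)

1. C_x = 14  [BD ∥ CA ∩ DA ∥ BC]
2. C_y = -3  [BD ∥ CA ∩ DA ∥ BC]
   → C = (14, -3)
3. E_x = 32/3  [2·signedArea(ECA) = 24 ∩ ED · BC = -202/3]
4. E_y = -6  [2·signedArea(ECA) = 24 ∩ ED · BC = -202/3]
   → E = (32/3, -6)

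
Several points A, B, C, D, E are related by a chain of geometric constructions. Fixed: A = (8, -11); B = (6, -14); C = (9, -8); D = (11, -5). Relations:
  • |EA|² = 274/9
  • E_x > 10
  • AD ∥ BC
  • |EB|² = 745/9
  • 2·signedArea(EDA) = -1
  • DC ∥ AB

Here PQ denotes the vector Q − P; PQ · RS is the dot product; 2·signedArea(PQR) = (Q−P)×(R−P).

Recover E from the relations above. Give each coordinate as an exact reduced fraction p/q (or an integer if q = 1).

E = (31/3, -6)

1. E_x = 31/3  [line 6·x + -3·y + -80 = 0 ∩ |EB|² = 745/9]
2. E_y = -6  [line 6·x + -3·y + -80 = 0 ∩ |EB|² = 745/9]
   → E = (31/3, -6)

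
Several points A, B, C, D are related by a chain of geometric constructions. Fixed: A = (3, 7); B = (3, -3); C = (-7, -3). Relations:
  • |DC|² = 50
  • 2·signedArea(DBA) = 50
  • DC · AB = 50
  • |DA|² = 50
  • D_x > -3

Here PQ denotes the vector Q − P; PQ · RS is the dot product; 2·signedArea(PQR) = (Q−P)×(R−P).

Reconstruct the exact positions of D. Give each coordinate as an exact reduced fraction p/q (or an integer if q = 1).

D = (-2, 2)

1. D_x = -2  [2·signedArea(DBA) = 50 ∩ DC · AB = 50]
2. D_y = 2  [2·signedArea(DBA) = 50 ∩ DC · AB = 50]
   → D = (-2, 2)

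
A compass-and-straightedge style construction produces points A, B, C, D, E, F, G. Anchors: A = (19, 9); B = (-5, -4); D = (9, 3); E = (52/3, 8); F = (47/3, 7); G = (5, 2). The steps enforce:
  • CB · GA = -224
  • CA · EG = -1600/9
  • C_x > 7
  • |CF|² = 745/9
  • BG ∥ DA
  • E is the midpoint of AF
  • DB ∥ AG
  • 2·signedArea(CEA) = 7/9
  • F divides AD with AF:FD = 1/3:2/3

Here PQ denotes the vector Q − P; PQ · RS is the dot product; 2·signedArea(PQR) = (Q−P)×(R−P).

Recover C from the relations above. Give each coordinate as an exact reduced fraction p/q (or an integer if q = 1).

C = (23/3, 8/3)

1. C_x = 23/3  [CA · EG = -1600/9 ∩ 2·signedArea(CEA) = 7/9]
2. C_y = 8/3  [CA · EG = -1600/9 ∩ 2·signedArea(CEA) = 7/9]
   → C = (23/3, 8/3)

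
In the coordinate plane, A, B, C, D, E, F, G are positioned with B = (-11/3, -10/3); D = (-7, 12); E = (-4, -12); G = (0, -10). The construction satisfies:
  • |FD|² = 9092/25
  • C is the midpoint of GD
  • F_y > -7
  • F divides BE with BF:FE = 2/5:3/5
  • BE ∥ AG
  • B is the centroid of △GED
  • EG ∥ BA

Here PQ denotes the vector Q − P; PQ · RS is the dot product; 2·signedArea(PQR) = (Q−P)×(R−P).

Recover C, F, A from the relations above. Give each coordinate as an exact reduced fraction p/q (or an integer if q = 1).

A = (1/3, -4/3)
C = (-7/2, 1)
F = (-19/5, -34/5)

1. C_x = -7/2  [C is the midpoint of GD]
2. C_y = 1  [C is the midpoint of GD]
   → C = (-7/2, 1)
3. F_x = -19/5  [F divides BE with BF:FE = 2/5:3/5]
4. F_y = -34/5  [F divides BE with BF:FE = 2/5:3/5]
   → F = (-19/5, -34/5)
5. A_x = 1/3  [BE ∥ AG ∩ EG ∥ BA]
6. A_y = -4/3  [BE ∥ AG ∩ EG ∥ BA]
   → A = (1/3, -4/3)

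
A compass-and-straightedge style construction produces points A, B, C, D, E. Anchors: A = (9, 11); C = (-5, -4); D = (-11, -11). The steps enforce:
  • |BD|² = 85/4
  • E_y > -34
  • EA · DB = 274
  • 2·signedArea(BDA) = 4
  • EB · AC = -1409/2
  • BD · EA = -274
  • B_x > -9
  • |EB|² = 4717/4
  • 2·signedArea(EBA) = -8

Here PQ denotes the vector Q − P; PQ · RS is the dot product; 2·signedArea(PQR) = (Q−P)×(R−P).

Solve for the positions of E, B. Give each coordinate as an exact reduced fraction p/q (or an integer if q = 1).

B = (-8, -15/2)
E = (-31, -33)

1. B_x = -8  [line -22·x + 20·y + -26 = 0 ∩ |BD|² = 85/4]
2. B_y = -15/2  [line -22·x + 20·y + -26 = 0 ∩ |BD|² = 85/4]
   → B = (-8, -15/2)
3. E_x = -31  [EB · AC = -1409/2 ∩ BD · EA = -274]
4. E_y = -33  [EB · AC = -1409/2 ∩ BD · EA = -274]
   → E = (-31, -33)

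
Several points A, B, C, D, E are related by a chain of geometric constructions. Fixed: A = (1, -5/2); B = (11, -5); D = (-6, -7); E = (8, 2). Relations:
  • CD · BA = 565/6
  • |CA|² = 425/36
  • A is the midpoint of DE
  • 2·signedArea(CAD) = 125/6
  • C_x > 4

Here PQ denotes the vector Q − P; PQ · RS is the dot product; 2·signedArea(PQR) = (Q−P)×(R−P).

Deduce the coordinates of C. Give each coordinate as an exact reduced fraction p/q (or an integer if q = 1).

1. C_x = 13/3  [2·signedArea(CAD) = 125/6 ∩ CD · BA = 565/6]
2. C_y = -10/3  [2·signedArea(CAD) = 125/6 ∩ CD · BA = 565/6]
   → C = (13/3, -10/3)

C = (13/3, -10/3)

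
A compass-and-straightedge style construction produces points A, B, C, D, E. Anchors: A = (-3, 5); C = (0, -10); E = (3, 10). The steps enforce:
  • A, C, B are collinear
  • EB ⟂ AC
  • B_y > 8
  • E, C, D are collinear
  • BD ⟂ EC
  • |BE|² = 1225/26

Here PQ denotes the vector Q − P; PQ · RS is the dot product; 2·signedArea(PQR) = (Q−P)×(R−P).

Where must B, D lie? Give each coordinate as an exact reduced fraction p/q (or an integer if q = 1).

1. B_x = -97/26  [A, C, B are collinear ∩ EB ⟂ AC]
2. B_y = 225/26  [A, C, B are collinear ∩ EB ⟂ AC]
   → B = (-97/26, 225/26)
3. D_x = 28227/10634  [E, C, D are collinear ∩ BD ⟂ EC]
4. D_y = 40920/5317  [E, C, D are collinear ∩ BD ⟂ EC]
   → D = (28227/10634, 40920/5317)

B = (-97/26, 225/26)
D = (28227/10634, 40920/5317)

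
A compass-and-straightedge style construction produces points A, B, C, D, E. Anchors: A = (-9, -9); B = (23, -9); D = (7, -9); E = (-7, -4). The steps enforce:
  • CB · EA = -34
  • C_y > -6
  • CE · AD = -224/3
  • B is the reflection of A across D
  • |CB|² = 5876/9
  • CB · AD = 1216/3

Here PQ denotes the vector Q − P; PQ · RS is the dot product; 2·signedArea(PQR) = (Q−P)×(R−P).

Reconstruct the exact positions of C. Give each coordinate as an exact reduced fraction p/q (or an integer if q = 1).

1. C_x = -7/3  [CB · EA = -34 ∩ CE · AD = -224/3]
2. C_y = -17/3  [CB · EA = -34 ∩ CE · AD = -224/3]
   → C = (-7/3, -17/3)

C = (-7/3, -17/3)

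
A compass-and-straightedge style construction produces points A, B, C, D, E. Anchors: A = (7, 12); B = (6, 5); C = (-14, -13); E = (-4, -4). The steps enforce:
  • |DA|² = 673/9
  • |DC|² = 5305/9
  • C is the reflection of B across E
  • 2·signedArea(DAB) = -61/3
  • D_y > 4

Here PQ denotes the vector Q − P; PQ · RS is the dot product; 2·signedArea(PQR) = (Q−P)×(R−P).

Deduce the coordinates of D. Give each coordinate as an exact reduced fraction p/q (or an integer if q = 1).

1. D_x = 3  [line 7·x + -1·y + -50/3 = 0 ∩ |DC|² = 5305/9]
2. D_y = 13/3  [line 7·x + -1·y + -50/3 = 0 ∩ |DC|² = 5305/9]
   → D = (3, 13/3)

D = (3, 13/3)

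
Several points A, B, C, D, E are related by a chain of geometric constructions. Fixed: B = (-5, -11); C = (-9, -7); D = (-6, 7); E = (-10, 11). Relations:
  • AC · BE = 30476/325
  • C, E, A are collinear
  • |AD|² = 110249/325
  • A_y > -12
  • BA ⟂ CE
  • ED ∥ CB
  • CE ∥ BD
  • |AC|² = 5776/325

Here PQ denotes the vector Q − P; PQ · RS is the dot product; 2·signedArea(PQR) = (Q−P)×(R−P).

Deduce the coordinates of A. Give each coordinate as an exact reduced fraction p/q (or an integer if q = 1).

A = (-2849/325, -3643/325)

1. A_x = -2849/325  [C, E, A are collinear ∩ BA ⟂ CE]
2. A_y = -3643/325  [C, E, A are collinear ∩ BA ⟂ CE]
   → A = (-2849/325, -3643/325)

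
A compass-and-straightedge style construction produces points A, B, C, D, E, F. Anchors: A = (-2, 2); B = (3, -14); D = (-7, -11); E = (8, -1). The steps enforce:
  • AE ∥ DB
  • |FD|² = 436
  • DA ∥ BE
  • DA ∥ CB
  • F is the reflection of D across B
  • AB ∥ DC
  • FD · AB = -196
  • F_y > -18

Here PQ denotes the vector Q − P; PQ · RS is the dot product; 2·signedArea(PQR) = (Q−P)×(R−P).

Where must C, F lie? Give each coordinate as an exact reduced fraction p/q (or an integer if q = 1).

C = (-2, -27)
F = (13, -17)

1. C_x = -2  [DA ∥ CB ∩ AB ∥ DC]
2. C_y = -27  [DA ∥ CB ∩ AB ∥ DC]
   → C = (-2, -27)
3. F_x = 13  [F is the reflection of D across B]
4. F_y = -17  [F is the reflection of D across B]
   → F = (13, -17)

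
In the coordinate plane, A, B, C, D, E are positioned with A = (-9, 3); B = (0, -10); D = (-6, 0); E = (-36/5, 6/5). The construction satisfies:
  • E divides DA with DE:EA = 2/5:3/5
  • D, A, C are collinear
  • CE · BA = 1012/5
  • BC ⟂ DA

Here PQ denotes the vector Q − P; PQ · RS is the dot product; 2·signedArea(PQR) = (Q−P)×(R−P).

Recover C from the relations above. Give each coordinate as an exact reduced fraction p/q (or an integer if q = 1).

C = (2, -8)

1. C_x = 2  [D, A, C are collinear ∩ BC ⟂ DA]
2. C_y = -8  [D, A, C are collinear ∩ BC ⟂ DA]
   → C = (2, -8)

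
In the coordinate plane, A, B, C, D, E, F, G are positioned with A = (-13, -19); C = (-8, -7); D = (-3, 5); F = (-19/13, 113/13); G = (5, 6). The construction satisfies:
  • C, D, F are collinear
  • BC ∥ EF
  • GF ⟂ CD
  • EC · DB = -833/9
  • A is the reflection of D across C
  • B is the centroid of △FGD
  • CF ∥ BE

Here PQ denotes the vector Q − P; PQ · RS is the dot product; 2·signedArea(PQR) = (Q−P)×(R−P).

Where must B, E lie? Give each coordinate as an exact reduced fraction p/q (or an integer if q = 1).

1. B_x = 7/39  [B is the centroid of △FGD]
2. B_y = 256/39  [B is the centroid of △FGD]
   → B = (7/39, 256/39)
3. E_x = 262/39  [BC ∥ EF ∩ CF ∥ BE]
4. E_y = 868/39  [BC ∥ EF ∩ CF ∥ BE]
   → E = (262/39, 868/39)

B = (7/39, 256/39)
E = (262/39, 868/39)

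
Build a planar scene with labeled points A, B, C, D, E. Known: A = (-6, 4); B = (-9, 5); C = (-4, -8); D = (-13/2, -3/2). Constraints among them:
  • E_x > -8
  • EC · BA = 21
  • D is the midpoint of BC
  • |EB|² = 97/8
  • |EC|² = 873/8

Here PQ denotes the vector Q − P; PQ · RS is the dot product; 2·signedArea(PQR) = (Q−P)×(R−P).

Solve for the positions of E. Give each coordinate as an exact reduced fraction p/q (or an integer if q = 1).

E = (-31/4, 7/4)

1. E_x = -31/4  [line -3·x + 1·y + -25 = 0 ∩ |EC|² = 873/8]
2. E_y = 7/4  [line -3·x + 1·y + -25 = 0 ∩ |EC|² = 873/8]
   → E = (-31/4, 7/4)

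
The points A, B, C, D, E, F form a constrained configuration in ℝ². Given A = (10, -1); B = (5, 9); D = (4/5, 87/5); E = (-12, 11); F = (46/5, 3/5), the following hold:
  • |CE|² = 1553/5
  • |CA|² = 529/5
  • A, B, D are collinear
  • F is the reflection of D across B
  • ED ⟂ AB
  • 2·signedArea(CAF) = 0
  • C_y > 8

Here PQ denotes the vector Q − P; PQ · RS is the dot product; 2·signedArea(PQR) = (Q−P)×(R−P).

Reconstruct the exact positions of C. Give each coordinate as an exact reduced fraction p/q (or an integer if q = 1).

C = (27/5, 41/5)

1. C_x = 27/5  [line -8/5·x + -4/5·y + 76/5 = 0 ∩ |CA|² = 529/5]
2. C_y = 41/5  [line -8/5·x + -4/5·y + 76/5 = 0 ∩ |CA|² = 529/5]
   → C = (27/5, 41/5)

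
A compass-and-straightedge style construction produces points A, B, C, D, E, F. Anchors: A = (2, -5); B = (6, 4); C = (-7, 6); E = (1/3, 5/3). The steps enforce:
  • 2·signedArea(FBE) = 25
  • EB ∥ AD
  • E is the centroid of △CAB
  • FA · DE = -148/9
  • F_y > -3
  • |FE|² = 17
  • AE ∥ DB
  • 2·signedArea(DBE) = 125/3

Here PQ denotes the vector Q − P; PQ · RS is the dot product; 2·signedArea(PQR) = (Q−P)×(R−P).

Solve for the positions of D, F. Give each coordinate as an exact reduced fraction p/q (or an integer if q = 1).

1. D_x = 23/3  [AE ∥ DB ∩ EB ∥ AD]
2. D_y = -8/3  [AE ∥ DB ∩ EB ∥ AD]
   → D = (23/3, -8/3)
3. F_x = 4/3  [2·signedArea(FBE) = 25 ∩ FA · DE = -148/9]
4. F_y = -7/3  [2·signedArea(FBE) = 25 ∩ FA · DE = -148/9]
   → F = (4/3, -7/3)

D = (23/3, -8/3)
F = (4/3, -7/3)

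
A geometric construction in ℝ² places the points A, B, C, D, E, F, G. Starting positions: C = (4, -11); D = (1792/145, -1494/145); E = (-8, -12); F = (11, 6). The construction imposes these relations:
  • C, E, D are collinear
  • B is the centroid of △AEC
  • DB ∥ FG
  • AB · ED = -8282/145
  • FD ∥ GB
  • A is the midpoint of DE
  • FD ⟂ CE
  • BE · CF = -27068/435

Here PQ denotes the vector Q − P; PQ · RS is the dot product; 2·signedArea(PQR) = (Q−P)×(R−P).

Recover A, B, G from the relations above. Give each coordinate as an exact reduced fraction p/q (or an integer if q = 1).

1. A_x = 316/145  [A is the midpoint of DE]
2. A_y = -1617/145  [A is the midpoint of DE]
   → A = (316/145, -1617/145)
3. B_x = -88/145  [B is the centroid of △AEC]
4. B_y = -4952/435  [B is the centroid of △AEC]
   → B = (-88/145, -4952/435)
5. G_x = -57/29  [FD ∥ GB ∩ DB ∥ FG]
6. G_y = 428/87  [FD ∥ GB ∩ DB ∥ FG]
   → G = (-57/29, 428/87)

A = (316/145, -1617/145)
B = (-88/145, -4952/435)
G = (-57/29, 428/87)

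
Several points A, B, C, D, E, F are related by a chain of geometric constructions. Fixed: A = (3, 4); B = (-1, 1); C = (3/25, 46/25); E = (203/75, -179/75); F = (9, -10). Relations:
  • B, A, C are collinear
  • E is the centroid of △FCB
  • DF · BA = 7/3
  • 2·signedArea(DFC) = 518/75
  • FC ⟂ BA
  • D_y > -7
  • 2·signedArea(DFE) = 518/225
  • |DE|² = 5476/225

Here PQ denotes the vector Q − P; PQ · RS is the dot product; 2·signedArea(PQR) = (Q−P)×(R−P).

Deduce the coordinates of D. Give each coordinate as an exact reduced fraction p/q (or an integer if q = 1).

D = (17/3, -19/3)

1. D_x = 17/3  [2·signedArea(DFC) = 518/75 ∩ 2·signedArea(DFE) = 518/225]
2. D_y = -19/3  [2·signedArea(DFC) = 518/75 ∩ 2·signedArea(DFE) = 518/225]
   → D = (17/3, -19/3)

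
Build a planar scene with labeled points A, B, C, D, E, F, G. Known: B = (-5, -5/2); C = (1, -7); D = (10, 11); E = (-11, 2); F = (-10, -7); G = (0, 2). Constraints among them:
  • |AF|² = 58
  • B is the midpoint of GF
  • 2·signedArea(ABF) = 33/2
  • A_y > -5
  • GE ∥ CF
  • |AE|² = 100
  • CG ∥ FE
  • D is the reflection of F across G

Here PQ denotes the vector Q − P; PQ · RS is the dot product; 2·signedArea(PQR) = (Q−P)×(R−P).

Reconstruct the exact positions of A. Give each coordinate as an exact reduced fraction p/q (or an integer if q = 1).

A = (-3, -4)

1. A_x = -3  [line 9/2·x + -5·y + -13/2 = 0 ∩ |AE|² = 100]
2. A_y = -4  [line 9/2·x + -5·y + -13/2 = 0 ∩ |AE|² = 100]
   → A = (-3, -4)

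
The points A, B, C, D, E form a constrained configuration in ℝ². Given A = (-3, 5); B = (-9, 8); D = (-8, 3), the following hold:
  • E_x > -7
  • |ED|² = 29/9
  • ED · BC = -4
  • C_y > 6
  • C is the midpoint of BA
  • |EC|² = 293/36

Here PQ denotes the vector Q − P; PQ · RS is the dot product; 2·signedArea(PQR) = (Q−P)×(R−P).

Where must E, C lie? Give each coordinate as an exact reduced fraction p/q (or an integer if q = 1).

1. C_x = -6  [C is the midpoint of BA]
2. C_y = 13/2  [C is the midpoint of BA]
   → C = (-6, 13/2)
3. E_x = -19/3  [line -3·x + 3/2·y + -49/2 = 0 ∩ |ED|² = 29/9]
4. E_y = 11/3  [line -3·x + 3/2·y + -49/2 = 0 ∩ |ED|² = 29/9]
   → E = (-19/3, 11/3)

C = (-6, 13/2)
E = (-19/3, 11/3)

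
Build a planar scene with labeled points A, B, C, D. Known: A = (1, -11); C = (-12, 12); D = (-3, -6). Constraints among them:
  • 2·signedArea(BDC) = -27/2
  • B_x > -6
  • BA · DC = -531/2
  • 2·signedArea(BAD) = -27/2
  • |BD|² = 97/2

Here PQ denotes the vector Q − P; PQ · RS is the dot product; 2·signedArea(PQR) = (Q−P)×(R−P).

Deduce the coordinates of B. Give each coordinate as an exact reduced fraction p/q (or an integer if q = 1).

B = (-11/2, 1/2)

1. B_x = -11/2  [2·signedArea(BAD) = -27/2 ∩ 2·signedArea(BDC) = -27/2]
2. B_y = 1/2  [2·signedArea(BAD) = -27/2 ∩ 2·signedArea(BDC) = -27/2]
   → B = (-11/2, 1/2)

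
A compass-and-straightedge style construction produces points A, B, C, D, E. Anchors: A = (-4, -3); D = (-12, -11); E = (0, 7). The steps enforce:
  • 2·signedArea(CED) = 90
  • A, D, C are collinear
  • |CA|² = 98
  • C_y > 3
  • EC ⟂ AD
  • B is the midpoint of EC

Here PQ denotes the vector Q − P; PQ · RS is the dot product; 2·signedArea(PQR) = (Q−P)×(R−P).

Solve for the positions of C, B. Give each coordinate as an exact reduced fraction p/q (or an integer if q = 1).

1. C_x = 3  [A, D, C are collinear ∩ EC ⟂ AD]
2. C_y = 4  [A, D, C are collinear ∩ EC ⟂ AD]
   → C = (3, 4)
3. B_x = 3/2  [B is the midpoint of EC]
4. B_y = 11/2  [B is the midpoint of EC]
   → B = (3/2, 11/2)

B = (3/2, 11/2)
C = (3, 4)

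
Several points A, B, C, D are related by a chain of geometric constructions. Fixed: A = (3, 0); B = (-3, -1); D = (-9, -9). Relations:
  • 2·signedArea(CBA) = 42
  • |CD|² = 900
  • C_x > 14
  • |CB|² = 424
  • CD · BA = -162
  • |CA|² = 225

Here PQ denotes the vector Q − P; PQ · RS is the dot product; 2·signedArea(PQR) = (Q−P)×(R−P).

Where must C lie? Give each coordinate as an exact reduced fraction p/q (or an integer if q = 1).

1. C_x = 15  [2·signedArea(CBA) = 42 ∩ CD · BA = -162]
2. C_y = 9  [2·signedArea(CBA) = 42 ∩ CD · BA = -162]
   → C = (15, 9)

C = (15, 9)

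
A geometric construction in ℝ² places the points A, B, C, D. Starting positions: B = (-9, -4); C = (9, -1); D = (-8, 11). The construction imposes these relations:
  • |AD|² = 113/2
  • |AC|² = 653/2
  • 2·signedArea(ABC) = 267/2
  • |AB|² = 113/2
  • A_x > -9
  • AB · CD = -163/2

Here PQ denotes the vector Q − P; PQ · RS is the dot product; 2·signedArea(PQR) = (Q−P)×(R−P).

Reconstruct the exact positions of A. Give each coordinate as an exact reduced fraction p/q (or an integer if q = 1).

A = (-17/2, 7/2)

1. A_x = -17/2  [2·signedArea(ABC) = 267/2 ∩ AB · CD = -163/2]
2. A_y = 7/2  [2·signedArea(ABC) = 267/2 ∩ AB · CD = -163/2]
   → A = (-17/2, 7/2)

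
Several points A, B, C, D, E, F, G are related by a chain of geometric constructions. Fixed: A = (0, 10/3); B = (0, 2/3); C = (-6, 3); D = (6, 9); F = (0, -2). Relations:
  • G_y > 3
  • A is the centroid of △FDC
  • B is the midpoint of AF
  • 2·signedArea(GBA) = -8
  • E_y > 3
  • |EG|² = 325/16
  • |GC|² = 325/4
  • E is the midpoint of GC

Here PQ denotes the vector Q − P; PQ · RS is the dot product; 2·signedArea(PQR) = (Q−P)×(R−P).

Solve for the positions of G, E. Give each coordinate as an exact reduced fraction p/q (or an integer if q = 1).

E = (-3/2, 13/4)
G = (3, 7/2)

1. G_x = 3  [2·signedArea(GBA) = -8]
2. G_y = 7/2  [|GC|² = 325/4]
   → G = (3, 7/2)
3. E_x = -3/2  [E is the midpoint of GC]
4. E_y = 13/4  [E is the midpoint of GC]
   → E = (-3/2, 13/4)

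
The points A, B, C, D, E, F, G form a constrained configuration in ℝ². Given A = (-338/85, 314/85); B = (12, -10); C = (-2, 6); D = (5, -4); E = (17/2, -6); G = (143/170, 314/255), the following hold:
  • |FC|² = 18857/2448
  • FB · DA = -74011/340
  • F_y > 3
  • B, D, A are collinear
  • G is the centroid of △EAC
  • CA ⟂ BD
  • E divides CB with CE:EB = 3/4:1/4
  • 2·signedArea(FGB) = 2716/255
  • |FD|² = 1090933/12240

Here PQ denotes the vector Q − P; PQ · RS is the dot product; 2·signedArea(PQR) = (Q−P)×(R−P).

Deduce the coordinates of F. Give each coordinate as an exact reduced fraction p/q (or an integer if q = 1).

1. F_x = -197/340  [FB · DA = -74011/340 ∩ 2·signedArea(FGB) = 2716/255]
2. F_y = 922/255  [FB · DA = -74011/340 ∩ 2·signedArea(FGB) = 2716/255]
   → F = (-197/340, 922/255)

F = (-197/340, 922/255)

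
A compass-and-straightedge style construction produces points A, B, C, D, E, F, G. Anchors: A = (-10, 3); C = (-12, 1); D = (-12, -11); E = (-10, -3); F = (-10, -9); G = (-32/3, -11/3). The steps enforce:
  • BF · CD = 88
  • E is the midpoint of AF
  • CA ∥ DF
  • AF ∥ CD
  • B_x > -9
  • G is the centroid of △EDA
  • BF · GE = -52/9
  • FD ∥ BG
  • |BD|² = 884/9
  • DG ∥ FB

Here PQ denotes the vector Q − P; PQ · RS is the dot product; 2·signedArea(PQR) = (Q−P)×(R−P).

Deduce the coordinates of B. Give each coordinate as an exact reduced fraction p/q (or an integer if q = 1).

1. B_x = -26/3  [FD ∥ BG ∩ DG ∥ FB]
2. B_y = -5/3  [FD ∥ BG ∩ DG ∥ FB]
   → B = (-26/3, -5/3)

B = (-26/3, -5/3)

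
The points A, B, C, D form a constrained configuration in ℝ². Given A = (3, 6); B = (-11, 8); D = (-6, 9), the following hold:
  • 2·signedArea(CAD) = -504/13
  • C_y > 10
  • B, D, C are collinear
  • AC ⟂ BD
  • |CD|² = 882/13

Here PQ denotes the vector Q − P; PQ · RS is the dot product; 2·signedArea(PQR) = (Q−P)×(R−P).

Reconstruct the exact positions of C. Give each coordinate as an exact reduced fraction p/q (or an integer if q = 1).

1. C_x = 27/13  [B, D, C are collinear ∩ AC ⟂ BD]
2. C_y = 138/13  [B, D, C are collinear ∩ AC ⟂ BD]
   → C = (27/13, 138/13)

C = (27/13, 138/13)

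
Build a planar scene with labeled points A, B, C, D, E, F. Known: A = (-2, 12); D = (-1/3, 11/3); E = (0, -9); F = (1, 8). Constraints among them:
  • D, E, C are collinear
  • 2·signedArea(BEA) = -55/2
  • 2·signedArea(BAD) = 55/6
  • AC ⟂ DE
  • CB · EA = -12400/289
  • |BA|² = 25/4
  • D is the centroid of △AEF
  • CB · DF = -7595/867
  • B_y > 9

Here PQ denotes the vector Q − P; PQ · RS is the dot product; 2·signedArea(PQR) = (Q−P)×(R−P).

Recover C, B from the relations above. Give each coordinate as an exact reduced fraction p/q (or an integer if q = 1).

B = (-1/2, 10)
C = (-160/289, 3479/289)

1. C_x = -160/289  [D, E, C are collinear ∩ AC ⟂ DE]
2. C_y = 3479/289  [D, E, C are collinear ∩ AC ⟂ DE]
   → C = (-160/289, 3479/289)
3. B_x = -1/2  [2·signedArea(BAD) = 55/6 ∩ 2·signedArea(BEA) = -55/2]
4. B_y = 10  [2·signedArea(BAD) = 55/6 ∩ 2·signedArea(BEA) = -55/2]
   → B = (-1/2, 10)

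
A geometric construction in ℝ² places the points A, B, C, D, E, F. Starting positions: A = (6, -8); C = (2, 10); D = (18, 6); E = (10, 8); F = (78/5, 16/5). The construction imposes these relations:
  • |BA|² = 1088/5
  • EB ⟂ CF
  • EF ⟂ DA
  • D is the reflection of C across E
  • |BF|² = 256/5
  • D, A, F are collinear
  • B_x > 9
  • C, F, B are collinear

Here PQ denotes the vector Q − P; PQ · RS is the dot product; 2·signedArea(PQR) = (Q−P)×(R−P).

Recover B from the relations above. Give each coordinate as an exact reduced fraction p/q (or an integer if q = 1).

1. B_x = 46/5  [C, F, B are collinear ∩ EB ⟂ CF]
2. B_y = 32/5  [C, F, B are collinear ∩ EB ⟂ CF]
   → B = (46/5, 32/5)

B = (46/5, 32/5)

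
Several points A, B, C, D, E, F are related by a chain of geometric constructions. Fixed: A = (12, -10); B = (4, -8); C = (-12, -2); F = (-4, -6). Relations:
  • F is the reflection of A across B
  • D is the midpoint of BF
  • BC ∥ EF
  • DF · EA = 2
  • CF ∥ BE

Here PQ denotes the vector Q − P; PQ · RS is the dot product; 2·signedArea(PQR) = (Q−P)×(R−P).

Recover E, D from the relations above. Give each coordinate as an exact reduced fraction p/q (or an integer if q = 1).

D = (0, -7)
E = (12, -12)

1. E_x = 12  [BC ∥ EF ∩ CF ∥ BE]
2. E_y = -12  [BC ∥ EF ∩ CF ∥ BE]
   → E = (12, -12)
3. D_x = 0  [D is the midpoint of BF]
4. D_y = -7  [D is the midpoint of BF]
   → D = (0, -7)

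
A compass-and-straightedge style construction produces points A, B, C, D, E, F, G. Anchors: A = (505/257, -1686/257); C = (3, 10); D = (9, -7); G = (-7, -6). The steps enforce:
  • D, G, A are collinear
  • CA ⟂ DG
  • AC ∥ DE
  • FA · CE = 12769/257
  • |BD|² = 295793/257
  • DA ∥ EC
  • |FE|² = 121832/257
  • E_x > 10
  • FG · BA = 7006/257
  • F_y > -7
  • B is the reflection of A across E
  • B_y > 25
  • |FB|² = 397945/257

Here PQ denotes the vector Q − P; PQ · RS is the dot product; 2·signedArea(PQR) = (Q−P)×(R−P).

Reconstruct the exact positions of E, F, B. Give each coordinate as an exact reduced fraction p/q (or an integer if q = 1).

B = (4653/257, 6600/257)
E = (2579/257, 2457/257)
F = (-1303/257, -1573/257)

1. E_x = 2579/257  [DA ∥ EC ∩ AC ∥ DE]
2. E_y = 2457/257  [DA ∥ EC ∩ AC ∥ DE]
   → E = (2579/257, 2457/257)
3. B_x = 4653/257  [B is the reflection of A across E]
4. B_y = 6600/257  [B is the reflection of A across E]
   → B = (4653/257, 6600/257)
5. F_x = -1303/257  [FA · CE = 12769/257 ∩ FG · BA = 7006/257]
6. F_y = -1573/257  [FA · CE = 12769/257 ∩ FG · BA = 7006/257]
   → F = (-1303/257, -1573/257)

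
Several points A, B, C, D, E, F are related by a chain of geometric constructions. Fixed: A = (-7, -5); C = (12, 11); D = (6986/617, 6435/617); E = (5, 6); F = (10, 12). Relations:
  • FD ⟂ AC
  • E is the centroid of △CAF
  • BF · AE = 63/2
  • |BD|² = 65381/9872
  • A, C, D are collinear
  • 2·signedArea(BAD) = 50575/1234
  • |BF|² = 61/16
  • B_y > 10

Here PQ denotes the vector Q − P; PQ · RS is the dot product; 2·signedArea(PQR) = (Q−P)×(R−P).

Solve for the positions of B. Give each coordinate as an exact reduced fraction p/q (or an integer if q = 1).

1. B_x = 35/4  [2·signedArea(BAD) = 50575/1234 ∩ BF · AE = 63/2]
2. B_y = 21/2  [2·signedArea(BAD) = 50575/1234 ∩ BF · AE = 63/2]
   → B = (35/4, 21/2)

B = (35/4, 21/2)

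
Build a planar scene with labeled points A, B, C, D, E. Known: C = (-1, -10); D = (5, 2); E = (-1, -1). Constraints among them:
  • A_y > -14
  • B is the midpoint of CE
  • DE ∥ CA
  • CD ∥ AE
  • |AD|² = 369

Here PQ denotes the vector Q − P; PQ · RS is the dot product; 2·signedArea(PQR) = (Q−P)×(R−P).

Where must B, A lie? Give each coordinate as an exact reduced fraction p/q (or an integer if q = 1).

1. B_x = -1  [B is the midpoint of CE]
2. B_y = -11/2  [B is the midpoint of CE]
   → B = (-1, -11/2)
3. A_x = -7  [CD ∥ AE ∩ DE ∥ CA]
4. A_y = -13  [CD ∥ AE ∩ DE ∥ CA]
   → A = (-7, -13)

A = (-7, -13)
B = (-1, -11/2)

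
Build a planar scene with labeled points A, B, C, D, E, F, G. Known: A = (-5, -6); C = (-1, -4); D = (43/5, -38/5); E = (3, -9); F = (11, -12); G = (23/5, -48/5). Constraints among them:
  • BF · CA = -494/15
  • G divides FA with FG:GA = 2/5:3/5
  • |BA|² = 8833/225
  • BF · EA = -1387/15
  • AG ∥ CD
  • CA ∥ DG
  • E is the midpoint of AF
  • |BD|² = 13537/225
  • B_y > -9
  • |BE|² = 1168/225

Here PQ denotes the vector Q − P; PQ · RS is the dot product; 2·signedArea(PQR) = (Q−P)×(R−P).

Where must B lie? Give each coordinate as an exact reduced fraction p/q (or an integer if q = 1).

B = (13/15, -41/5)

1. B_x = 13/15  [BF · CA = -494/15 ∩ BF · EA = -1387/15]
2. B_y = -41/5  [BF · CA = -494/15 ∩ BF · EA = -1387/15]
   → B = (13/15, -41/5)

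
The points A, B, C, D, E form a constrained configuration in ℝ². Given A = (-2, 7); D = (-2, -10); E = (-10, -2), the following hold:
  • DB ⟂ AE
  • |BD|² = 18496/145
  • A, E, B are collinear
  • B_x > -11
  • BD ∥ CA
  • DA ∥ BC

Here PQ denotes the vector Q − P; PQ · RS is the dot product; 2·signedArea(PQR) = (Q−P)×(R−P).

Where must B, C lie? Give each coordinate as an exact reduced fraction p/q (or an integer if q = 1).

B = (-1514/145, -362/145)
C = (-1514/145, 2103/145)

1. B_x = -1514/145  [A, E, B are collinear ∩ DB ⟂ AE]
2. B_y = -362/145  [A, E, B are collinear ∩ DB ⟂ AE]
   → B = (-1514/145, -362/145)
3. C_x = -1514/145  [BD ∥ CA ∩ DA ∥ BC]
4. C_y = 2103/145  [BD ∥ CA ∩ DA ∥ BC]
   → C = (-1514/145, 2103/145)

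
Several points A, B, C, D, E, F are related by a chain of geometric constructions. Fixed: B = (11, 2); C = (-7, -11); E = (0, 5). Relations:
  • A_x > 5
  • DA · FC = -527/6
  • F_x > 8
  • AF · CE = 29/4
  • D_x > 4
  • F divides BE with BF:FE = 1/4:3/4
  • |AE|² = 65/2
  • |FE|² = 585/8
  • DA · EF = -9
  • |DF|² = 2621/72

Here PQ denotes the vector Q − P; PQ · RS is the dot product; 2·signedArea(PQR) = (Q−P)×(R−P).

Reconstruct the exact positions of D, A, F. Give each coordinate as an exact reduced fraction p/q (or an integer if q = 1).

A = (11/2, 7/2)
D = (5, -7/3)
F = (33/4, 11/4)

1. F_x = 33/4  [F divides BE with BF:FE = 1/4:3/4]
2. F_y = 11/4  [F divides BE with BF:FE = 1/4:3/4]
   → F = (33/4, 11/4)
3. A_x = 11/2  [line -7·x + -16·y + 189/2 = 0 ∩ |AE|² = 65/2]
4. A_y = 7/2  [line -7·x + -16·y + 189/2 = 0 ∩ |AE|² = 65/2]
   → A = (11/2, 7/2)
5. D_x = 5  [DA · EF = -9 ∩ DA · FC = -527/6]
6. D_y = -7/3  [DA · EF = -9 ∩ DA · FC = -527/6]
   → D = (5, -7/3)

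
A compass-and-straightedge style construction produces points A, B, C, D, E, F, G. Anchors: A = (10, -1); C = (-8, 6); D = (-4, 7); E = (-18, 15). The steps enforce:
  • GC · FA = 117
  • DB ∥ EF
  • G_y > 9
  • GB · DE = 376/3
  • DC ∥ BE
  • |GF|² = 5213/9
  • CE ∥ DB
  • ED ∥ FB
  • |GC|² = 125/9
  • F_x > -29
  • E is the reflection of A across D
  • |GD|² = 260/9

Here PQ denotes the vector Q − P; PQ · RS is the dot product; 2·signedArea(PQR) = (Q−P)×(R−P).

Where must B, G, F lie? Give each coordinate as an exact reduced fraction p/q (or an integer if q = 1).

B = (-14, 16)
F = (-28, 24)
G = (-26/3, 29/3)

1. B_x = -14  [DC ∥ BE ∩ CE ∥ DB]
2. B_y = 16  [DC ∥ BE ∩ CE ∥ DB]
   → B = (-14, 16)
3. G_x = -26/3  [line 14·x + -8·y + 596/3 = 0 ∩ |GC|² = 125/9]
4. G_y = 29/3  [line 14·x + -8·y + 596/3 = 0 ∩ |GC|² = 125/9]
   → G = (-26/3, 29/3)
5. F_x = -28  [ED ∥ FB ∩ DB ∥ EF]
6. F_y = 24  [ED ∥ FB ∩ DB ∥ EF]
   → F = (-28, 24)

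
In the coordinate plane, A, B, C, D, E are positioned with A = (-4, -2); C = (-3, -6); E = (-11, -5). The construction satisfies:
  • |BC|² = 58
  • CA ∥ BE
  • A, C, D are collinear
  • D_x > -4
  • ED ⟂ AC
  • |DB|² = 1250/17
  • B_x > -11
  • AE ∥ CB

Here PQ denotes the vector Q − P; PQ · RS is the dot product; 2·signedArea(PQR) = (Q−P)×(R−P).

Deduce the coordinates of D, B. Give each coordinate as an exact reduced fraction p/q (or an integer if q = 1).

1. D_x = -63/17  [A, C, D are collinear ∩ ED ⟂ AC]
2. D_y = -54/17  [A, C, D are collinear ∩ ED ⟂ AC]
   → D = (-63/17, -54/17)
3. B_x = -10  [CA ∥ BE ∩ AE ∥ CB]
4. B_y = -9  [CA ∥ BE ∩ AE ∥ CB]
   → B = (-10, -9)

B = (-10, -9)
D = (-63/17, -54/17)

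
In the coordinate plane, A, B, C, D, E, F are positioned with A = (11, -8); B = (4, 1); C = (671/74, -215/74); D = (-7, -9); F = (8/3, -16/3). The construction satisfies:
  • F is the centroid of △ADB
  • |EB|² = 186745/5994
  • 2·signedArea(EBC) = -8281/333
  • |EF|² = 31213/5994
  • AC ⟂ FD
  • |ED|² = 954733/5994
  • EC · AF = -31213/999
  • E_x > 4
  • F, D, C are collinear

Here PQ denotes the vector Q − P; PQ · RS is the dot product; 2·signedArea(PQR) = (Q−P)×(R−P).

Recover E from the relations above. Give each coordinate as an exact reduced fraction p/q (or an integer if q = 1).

E = (3197/666, -3013/666)

1. E_x = 3197/666  [2·signedArea(EBC) = -8281/333 ∩ EC · AF = -31213/999]
2. E_y = -3013/666  [2·signedArea(EBC) = -8281/333 ∩ EC · AF = -31213/999]
   → E = (3197/666, -3013/666)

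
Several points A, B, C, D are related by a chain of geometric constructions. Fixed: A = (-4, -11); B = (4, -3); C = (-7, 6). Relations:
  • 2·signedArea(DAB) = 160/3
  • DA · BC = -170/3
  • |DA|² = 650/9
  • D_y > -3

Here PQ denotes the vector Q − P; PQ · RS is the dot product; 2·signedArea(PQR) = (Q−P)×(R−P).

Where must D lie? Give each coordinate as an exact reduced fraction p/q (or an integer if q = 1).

1. D_x = -7/3  [DA · BC = -170/3 ∩ 2·signedArea(DAB) = 160/3]
2. D_y = -8/3  [DA · BC = -170/3 ∩ 2·signedArea(DAB) = 160/3]
   → D = (-7/3, -8/3)

D = (-7/3, -8/3)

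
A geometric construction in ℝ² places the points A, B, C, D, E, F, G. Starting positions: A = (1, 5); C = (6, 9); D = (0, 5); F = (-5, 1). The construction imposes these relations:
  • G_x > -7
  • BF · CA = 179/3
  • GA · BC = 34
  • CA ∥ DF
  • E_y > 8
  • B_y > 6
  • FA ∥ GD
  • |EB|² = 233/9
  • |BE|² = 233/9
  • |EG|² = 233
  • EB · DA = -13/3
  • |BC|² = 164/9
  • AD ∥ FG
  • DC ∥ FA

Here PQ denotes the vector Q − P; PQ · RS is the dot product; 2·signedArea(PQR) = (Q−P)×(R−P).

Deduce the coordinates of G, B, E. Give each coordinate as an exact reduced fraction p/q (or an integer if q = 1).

B = (8/3, 19/3)
E = (7, 9)
G = (-6, 1)

1. G_x = -6  [FA ∥ GD ∩ AD ∥ FG]
2. G_y = 1  [FA ∥ GD ∩ AD ∥ FG]
   → G = (-6, 1)
3. B_x = 8/3  [BF · CA = 179/3 ∩ GA · BC = 34]
4. B_y = 19/3  [BF · CA = 179/3 ∩ GA · BC = 34]
   → B = (8/3, 19/3)
5. E_x = 7  [EB · DA = -13/3]
6. E_y = 9  [|BE|² = 233/9]
   → E = (7, 9)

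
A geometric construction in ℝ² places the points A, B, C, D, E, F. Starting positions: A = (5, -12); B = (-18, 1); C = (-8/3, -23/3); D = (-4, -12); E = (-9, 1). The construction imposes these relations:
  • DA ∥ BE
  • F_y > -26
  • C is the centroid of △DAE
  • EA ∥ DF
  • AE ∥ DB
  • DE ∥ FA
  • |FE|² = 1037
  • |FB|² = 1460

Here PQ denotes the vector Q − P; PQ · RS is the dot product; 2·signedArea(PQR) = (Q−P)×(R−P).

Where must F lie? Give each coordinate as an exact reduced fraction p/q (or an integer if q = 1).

1. F_x = 10  [DE ∥ FA ∩ EA ∥ DF]
2. F_y = -25  [DE ∥ FA ∩ EA ∥ DF]
   → F = (10, -25)

F = (10, -25)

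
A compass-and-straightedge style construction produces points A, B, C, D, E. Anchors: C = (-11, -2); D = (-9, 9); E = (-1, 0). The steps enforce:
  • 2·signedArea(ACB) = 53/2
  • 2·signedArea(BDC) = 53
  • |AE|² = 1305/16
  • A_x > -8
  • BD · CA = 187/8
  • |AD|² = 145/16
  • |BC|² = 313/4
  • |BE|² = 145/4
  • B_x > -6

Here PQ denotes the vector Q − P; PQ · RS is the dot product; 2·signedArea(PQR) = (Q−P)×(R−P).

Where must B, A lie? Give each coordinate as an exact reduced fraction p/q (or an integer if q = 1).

A = (-7, 27/4)
B = (-5, 9/2)

1. B_x = -5  [line 11·x + -2·y + 64 = 0 ∩ |BE|² = 145/4]
2. B_y = 9/2  [line 11·x + -2·y + 64 = 0 ∩ |BE|² = 145/4]
   → B = (-5, 9/2)
3. A_x = -7  [2·signedArea(ACB) = 53/2 ∩ BD · CA = 187/8]
4. A_y = 27/4  [2·signedArea(ACB) = 53/2 ∩ BD · CA = 187/8]
   → A = (-7, 27/4)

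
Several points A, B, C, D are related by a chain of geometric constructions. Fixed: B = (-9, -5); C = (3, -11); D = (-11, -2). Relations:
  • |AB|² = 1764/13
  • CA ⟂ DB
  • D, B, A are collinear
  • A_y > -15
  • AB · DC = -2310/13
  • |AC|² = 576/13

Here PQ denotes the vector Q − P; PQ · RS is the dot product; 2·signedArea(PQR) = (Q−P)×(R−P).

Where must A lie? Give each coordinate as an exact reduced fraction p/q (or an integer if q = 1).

1. A_x = -33/13  [D, B, A are collinear ∩ CA ⟂ DB]
2. A_y = -191/13  [D, B, A are collinear ∩ CA ⟂ DB]
   → A = (-33/13, -191/13)

A = (-33/13, -191/13)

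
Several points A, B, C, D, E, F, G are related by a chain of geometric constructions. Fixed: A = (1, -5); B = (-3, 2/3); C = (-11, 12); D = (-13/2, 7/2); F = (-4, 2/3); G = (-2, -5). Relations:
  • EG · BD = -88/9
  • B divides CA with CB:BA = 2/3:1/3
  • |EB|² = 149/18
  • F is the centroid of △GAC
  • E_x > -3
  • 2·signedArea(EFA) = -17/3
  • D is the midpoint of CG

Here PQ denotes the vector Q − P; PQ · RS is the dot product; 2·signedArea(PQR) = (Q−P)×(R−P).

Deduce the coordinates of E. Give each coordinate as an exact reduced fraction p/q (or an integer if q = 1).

E = (-5/2, -13/6)

1. E_x = -5/2  [EG · BD = -88/9 ∩ 2·signedArea(EFA) = -17/3]
2. E_y = -13/6  [EG · BD = -88/9 ∩ 2·signedArea(EFA) = -17/3]
   → E = (-5/2, -13/6)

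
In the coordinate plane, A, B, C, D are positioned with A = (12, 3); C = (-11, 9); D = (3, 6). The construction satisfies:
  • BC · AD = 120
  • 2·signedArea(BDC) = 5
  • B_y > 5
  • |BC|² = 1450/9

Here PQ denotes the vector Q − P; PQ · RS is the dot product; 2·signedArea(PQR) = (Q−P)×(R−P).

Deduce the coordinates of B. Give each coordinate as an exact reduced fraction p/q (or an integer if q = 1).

1. B_x = 4/3  [2·signedArea(BDC) = 5 ∩ BC · AD = 120]
2. B_y = 6  [2·signedArea(BDC) = 5 ∩ BC · AD = 120]
   → B = (4/3, 6)

B = (4/3, 6)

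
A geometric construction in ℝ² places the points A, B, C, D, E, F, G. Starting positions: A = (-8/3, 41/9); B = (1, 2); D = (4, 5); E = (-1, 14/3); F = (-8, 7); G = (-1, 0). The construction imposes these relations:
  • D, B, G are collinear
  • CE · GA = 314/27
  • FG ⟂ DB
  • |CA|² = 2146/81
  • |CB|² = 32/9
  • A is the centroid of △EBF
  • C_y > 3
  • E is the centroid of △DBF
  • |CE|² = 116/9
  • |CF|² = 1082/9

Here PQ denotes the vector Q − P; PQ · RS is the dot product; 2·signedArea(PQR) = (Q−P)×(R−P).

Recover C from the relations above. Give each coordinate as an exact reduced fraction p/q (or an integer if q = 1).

1. C_x = 7/3  [line 5/3·x + -41/9·y + 305/27 = 0 ∩ |CE|² = 116/9]
2. C_y = 10/3  [line 5/3·x + -41/9·y + 305/27 = 0 ∩ |CE|² = 116/9]
   → C = (7/3, 10/3)

C = (7/3, 10/3)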